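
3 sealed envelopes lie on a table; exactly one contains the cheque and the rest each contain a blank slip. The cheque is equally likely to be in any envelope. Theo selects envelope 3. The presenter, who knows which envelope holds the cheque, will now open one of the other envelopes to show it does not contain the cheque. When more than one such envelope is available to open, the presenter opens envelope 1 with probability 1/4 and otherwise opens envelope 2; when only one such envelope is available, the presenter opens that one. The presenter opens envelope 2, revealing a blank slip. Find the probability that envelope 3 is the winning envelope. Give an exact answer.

Apply Bayes' rule, conditioning on where the cheque actually is.
If it is in envelope 1 (prior 1/3): only envelope 2 is available, probability 1; weight (1/3)·1 = 1/3.
If it is in envelope 2 (prior 1/3): the presenter opened envelope 2, so this case is ruled out; weight (1/3)·0 = 0.
If it is in envelope 3 (prior 1/3): envelope 1 is available but not opened, probability 3/4; weight (1/3)·(3/4) = 1/4.
The weights sum to 7/12.
So P(the cheque in envelope 3 | the presenter opened envelope 2) = (1/4) / (7/12) = 3/7.

3/7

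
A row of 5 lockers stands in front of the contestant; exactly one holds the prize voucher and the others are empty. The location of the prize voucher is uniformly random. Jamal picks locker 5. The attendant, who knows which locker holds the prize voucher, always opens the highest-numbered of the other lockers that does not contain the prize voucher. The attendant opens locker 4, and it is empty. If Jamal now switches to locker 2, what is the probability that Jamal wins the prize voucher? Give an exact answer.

Condition on the true location of the prize voucher.
If it is in any of lockers 1, 2, 3, and 5 (prior 1/5 each): locker 4 is the highest-numbered option available, probability 1; weight (1/5)·1 = 1/5 each.
If it is in locker 4 (prior 1/5): the attendant opened locker 4, so this case is ruled out; weight (1/5)·0 = 0.
The weights sum to 4/5.
So P(the prize voucher in locker 2 | the attendant opened locker 4) = (1/5) / (4/5) = 1/4.

1/4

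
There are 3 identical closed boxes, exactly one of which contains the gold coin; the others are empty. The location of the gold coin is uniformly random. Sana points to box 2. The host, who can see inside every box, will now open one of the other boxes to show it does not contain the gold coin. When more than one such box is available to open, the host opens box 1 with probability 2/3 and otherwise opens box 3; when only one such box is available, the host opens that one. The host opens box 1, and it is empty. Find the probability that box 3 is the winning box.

Apply Bayes' rule, conditioning on where the gold coin actually is.
If it is in box 1 (prior 1/3): the host opened box 1, so this case is ruled out; weight (1/3)·0 = 0.
If it is in box 2 (prior 1/3): box 1 is available, opened with probability 2/3; weight (1/3)·(2/3) = 2/9.
If it is in box 3 (prior 1/3): only box 1 is available, probability 1; weight (1/3)·1 = 1/3.
The weights sum to 5/9.
So P(the gold coin in box 3 | the host opened box 1) = (1/3) / (5/9) = 3/5.

3/5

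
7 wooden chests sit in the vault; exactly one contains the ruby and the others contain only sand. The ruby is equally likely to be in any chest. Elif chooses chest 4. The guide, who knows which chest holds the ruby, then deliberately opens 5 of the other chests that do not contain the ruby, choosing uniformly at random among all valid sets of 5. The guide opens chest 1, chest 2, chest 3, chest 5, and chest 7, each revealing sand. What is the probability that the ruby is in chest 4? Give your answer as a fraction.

Consider each possible location of the ruby in turn.
If it is in any of chests 1, 2, 3, 5, and 7 (prior 1/7 each): that chest was opened and seen not to hold the prize — ruled out; weight (1/7)·0 = 0 each.
If it is in chest 4 (prior 1/7): the guide has 6 equally likely choices, so probability 1/6; weight (1/7)·(1/6) = 1/42.
If it is in chest 6 (prior 1/7): the guide has no choice, probability 1; weight (1/7)·1 = 1/7.
The weights sum to 1/6.
So P(the ruby in chest 4 | the guide opened chest 1, chest 2, chest 3, chest 5, and chest 7) = (1/42) / (1/6) = 1/7.

1/7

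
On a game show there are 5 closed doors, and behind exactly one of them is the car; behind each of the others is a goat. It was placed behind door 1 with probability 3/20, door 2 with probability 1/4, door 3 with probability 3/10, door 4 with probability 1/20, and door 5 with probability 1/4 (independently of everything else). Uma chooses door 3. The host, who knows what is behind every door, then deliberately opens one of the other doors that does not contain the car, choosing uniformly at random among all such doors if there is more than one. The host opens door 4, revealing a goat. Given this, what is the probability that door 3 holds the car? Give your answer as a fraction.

9/35

Condition on the true location of the car.
If it is behind door 1 (prior 3/20): the host has 3 equally likely choices, so probability 1/3; weight (3/20)·(1/3) = 1/20.
If it is behind either of doors 2 and 5 (prior 1/4 each): the host has 3 equally likely choices, so probability 1/3; weight (1/4)·(1/3) = 1/12 each.
If it is behind door 3 (prior 3/10): the host has 4 equally likely choices, so probability 1/4; weight (3/10)·(1/4) = 3/40.
If it is behind door 4 (prior 1/20): the host opened door 4, so this case is ruled out; weight (1/20)·0 = 0.
The weights sum to 7/24.
So P(the car behind door 3 | the host opened door 4) = (3/40) / (7/24) = 9/35.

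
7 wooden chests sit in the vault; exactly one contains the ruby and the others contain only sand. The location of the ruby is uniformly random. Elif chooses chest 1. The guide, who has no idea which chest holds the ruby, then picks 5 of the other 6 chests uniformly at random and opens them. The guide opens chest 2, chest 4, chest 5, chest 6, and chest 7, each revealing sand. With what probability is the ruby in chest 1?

Consider each possible location of the ruby in turn.
If it is in either of chests 1 and 3 (prior 1/7 each): the guide picks exactly this set with probability 1/6 regardless, and none is the prize; weight (1/7)·(1/6) = 1/42 each.
If it is in any of chests 2, 4, 5, 6, and 7 (prior 1/7 each): that chest was opened and seen not to hold the prize — ruled out; weight (1/7)·0 = 0 each.
The weights sum to 1/21.
So P(the ruby in chest 1 | the guide opened chest 2, chest 4, chest 5, chest 6, and chest 7) = (1/42) / (1/21) = 1/2.

1/2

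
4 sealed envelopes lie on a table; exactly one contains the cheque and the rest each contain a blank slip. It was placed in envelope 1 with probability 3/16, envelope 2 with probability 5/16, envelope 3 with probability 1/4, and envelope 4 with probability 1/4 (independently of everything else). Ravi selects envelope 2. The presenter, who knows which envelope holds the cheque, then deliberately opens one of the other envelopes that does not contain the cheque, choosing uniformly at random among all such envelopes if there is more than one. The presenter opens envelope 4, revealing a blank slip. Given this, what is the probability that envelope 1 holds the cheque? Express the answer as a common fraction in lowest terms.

Condition on the true location of the cheque.
If it is in envelope 1 (prior 3/16): the presenter has 2 equally likely choices, so probability 1/2; weight (3/16)·(1/2) = 3/32.
If it is in envelope 2 (prior 5/16): the presenter has 3 equally likely choices, so probability 1/3; weight (5/16)·(1/3) = 5/48.
If it is in envelope 3 (prior 1/4): the presenter has 2 equally likely choices, so probability 1/2; weight (1/4)·(1/2) = 1/8.
If it is in envelope 4 (prior 1/4): the presenter opened envelope 4, so this case is ruled out; weight (1/4)·0 = 0.
The weights sum to 31/96.
So P(the cheque in envelope 1 | the presenter opened envelope 4) = (3/32) / (31/96) = 9/31.

9/31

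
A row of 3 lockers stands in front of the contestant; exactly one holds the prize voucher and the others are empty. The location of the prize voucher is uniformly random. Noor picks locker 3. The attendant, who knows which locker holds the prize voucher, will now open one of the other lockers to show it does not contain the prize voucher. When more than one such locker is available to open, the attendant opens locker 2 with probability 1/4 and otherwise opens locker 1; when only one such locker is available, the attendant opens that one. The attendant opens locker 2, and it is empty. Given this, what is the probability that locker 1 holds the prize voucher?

Apply Bayes' rule, conditioning on where the prize voucher actually is.
If it is in locker 1 (prior 1/3): only locker 2 is available, probability 1; weight (1/3)·1 = 1/3.
If it is in locker 2 (prior 1/3): the attendant opened locker 2, so this case is ruled out; weight (1/3)·0 = 0.
If it is in locker 3 (prior 1/3): locker 2 is available, opened with probability 1/4; weight (1/3)·(1/4) = 1/12.
The weights sum to 5/12.
So P(the prize voucher in locker 1 | the attendant opened locker 2) = (1/3) / (5/12) = 4/5.

4/5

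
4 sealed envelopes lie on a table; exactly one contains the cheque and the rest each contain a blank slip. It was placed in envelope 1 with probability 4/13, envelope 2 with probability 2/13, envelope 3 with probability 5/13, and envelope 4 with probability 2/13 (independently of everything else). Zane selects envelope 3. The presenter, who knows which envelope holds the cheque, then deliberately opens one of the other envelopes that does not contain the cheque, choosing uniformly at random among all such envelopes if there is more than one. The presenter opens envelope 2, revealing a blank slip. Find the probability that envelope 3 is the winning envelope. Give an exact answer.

Apply Bayes' rule, conditioning on where the cheque actually is.
If it is in envelope 1 (prior 4/13): the presenter has 2 equally likely choices, so probability 1/2; weight (4/13)·(1/2) = 2/13.
If it is in envelope 2 (prior 2/13): the presenter opened envelope 2, so this case is ruled out; weight (2/13)·0 = 0.
If it is in envelope 3 (prior 5/13): the presenter has 3 equally likely choices, so probability 1/3; weight (5/13)·(1/3) = 5/39.
If it is in envelope 4 (prior 2/13): the presenter has 2 equally likely choices, so probability 1/2; weight (2/13)·(1/2) = 1/13.
The weights sum to 14/39.
So P(the cheque in envelope 3 | the presenter opened envelope 2) = (5/39) / (14/39) = 5/14.

5/14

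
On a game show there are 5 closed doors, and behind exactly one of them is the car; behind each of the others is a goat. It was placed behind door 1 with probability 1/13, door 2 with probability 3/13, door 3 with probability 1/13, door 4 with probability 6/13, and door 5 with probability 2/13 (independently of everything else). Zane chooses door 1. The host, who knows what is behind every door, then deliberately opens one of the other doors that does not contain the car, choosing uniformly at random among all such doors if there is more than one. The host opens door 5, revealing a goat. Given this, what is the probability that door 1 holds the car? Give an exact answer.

3/43

Apply Bayes' rule, conditioning on where the car actually is.
If it is behind door 1 (prior 1/13): the host has 4 equally likely choices, so probability 1/4; weight (1/13)·(1/4) = 1/52.
If it is behind door 2 (prior 3/13): the host has 3 equally likely choices, so probability 1/3; weight (3/13)·(1/3) = 1/13.
If it is behind door 3 (prior 1/13): the host has 3 equally likely choices, so probability 1/3; weight (1/13)·(1/3) = 1/39.
If it is behind door 4 (prior 6/13): the host has 3 equally likely choices, so probability 1/3; weight (6/13)·(1/3) = 2/13.
If it is behind door 5 (prior 2/13): the host opened door 5, so this case is ruled out; weight (2/13)·0 = 0.
The weights sum to 43/156.
So P(the car behind door 1 | the host opened door 5) = (1/52) / (43/156) = 3/43.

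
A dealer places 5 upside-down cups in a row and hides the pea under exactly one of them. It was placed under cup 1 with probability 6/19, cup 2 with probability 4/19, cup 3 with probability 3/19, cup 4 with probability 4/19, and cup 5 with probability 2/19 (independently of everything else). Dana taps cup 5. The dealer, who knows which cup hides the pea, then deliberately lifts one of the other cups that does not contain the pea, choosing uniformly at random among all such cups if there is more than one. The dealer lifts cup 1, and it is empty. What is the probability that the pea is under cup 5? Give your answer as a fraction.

Condition on the true location of the pea.
If it is under cup 1 (prior 6/19): the dealer opened cup 1, so this case is ruled out; weight (6/19)·0 = 0.
If it is under either of cups 2 and 4 (prior 4/19 each): the dealer has 3 equally likely choices, so probability 1/3; weight (4/19)·(1/3) = 4/57 each.
If it is under cup 3 (prior 3/19): the dealer has 3 equally likely choices, so probability 1/3; weight (3/19)·(1/3) = 1/19.
If it is under cup 5 (prior 2/19): the dealer has 4 equally likely choices, so probability 1/4; weight (2/19)·(1/4) = 1/38.
The weights sum to 25/114.
So P(the pea under cup 5 | the dealer opened cup 1) = (1/38) / (25/114) = 3/25.

3/25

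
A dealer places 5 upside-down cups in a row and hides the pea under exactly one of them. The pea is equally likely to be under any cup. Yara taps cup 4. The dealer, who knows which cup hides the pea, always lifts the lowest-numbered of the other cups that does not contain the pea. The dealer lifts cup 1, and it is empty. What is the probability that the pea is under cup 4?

Consider each possible location of the pea in turn.
If it is under cup 1 (prior 1/5): the dealer opened cup 1, so this case is ruled out; weight (1/5)·0 = 0.
If it is under any of cups 2, 3, 4, and 5 (prior 1/5 each): cup 1 is the lowest-numbered option available, probability 1; weight (1/5)·1 = 1/5 each.
The weights sum to 4/5.
So P(the pea under cup 4 | the dealer opened cup 1) = (1/5) / (4/5) = 1/4.

1/4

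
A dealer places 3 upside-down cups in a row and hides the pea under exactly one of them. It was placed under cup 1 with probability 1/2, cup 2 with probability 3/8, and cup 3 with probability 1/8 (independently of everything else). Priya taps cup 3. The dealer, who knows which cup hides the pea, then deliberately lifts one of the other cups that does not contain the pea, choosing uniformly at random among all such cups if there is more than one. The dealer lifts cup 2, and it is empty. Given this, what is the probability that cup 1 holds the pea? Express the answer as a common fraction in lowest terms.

Apply Bayes' rule, conditioning on where the pea actually is.
If it is under cup 1 (prior 1/2): the dealer has no choice, probability 1; weight (1/2)·1 = 1/2.
If it is under cup 2 (prior 3/8): the dealer opened cup 2, so this case is ruled out; weight (3/8)·0 = 0.
If it is under cup 3 (prior 1/8): the dealer has 2 equally likely choices, so probability 1/2; weight (1/8)·(1/2) = 1/16.
The weights sum to 9/16.
So P(the pea under cup 1 | the dealer opened cup 2) = (1/2) / (9/16) = 8/9.

8/9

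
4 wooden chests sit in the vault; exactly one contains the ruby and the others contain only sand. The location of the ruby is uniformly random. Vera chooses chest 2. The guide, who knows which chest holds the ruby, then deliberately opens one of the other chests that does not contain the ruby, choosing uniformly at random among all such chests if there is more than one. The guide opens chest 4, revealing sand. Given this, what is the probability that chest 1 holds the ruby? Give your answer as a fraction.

3/8

Apply Bayes' rule, conditioning on where the ruby actually is.
If it is in either of chests 1 and 3 (prior 1/4 each): the guide has 2 equally likely choices, so probability 1/2; weight (1/4)·(1/2) = 1/8 each.
If it is in chest 2 (prior 1/4): the guide has 3 equally likely choices, so probability 1/3; weight (1/4)·(1/3) = 1/12.
If it is in chest 4 (prior 1/4): the guide opened chest 4, so this case is ruled out; weight (1/4)·0 = 0.
The weights sum to 1/3.
So P(the ruby in chest 1 | the guide opened chest 4) = (1/8) / (1/3) = 3/8.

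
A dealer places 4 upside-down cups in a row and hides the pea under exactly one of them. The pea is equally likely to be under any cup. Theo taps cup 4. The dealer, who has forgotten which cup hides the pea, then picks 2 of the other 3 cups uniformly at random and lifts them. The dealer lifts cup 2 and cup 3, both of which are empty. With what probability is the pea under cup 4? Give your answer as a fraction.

Condition on the true location of the pea.
If it is under either of cups 1 and 4 (prior 1/4 each): the dealer picks exactly this set with probability 1/3 regardless, and none is the prize; weight (1/4)·(1/3) = 1/12 each.
If it is under either of cups 2 and 3 (prior 1/4 each): that cup was opened and seen not to hold the prize — ruled out; weight (1/4)·0 = 0 each.
The weights sum to 1/6.
So P(the pea under cup 4 | the dealer opened cup 2 and cup 3) = (1/12) / (1/6) = 1/2.

1/2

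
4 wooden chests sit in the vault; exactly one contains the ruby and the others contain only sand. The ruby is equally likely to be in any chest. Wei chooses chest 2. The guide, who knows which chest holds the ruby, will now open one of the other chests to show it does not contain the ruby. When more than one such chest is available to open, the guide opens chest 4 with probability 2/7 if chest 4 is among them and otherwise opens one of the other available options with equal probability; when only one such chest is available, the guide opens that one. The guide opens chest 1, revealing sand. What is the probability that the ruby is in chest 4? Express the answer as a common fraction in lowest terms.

7/22

Consider each possible location of the ruby in turn.
If it is in chest 1 (prior 1/4): the guide opened chest 1, so this case is ruled out; weight (1/4)·0 = 0.
If it is in chest 2 (prior 1/4): chest 4 is available but not opened; chest 1 gets probability (1 − 2/7)/2 = 5/14; weight (1/4)·(5/14) = 5/56.
If it is in chest 3 (prior 1/4): chest 4 is available but not opened, probability 5/7; weight (1/4)·(5/7) = 5/28.
If it is in chest 4 (prior 1/4): chest 4 holds the prize so is unavailable; the guide chooses uniformly among the 2 others, probability 1/2; weight (1/4)·(1/2) = 1/8.
The weights sum to 11/28.
So P(the ruby in chest 4 | the guide opened chest 1) = (1/8) / (11/28) = 7/22.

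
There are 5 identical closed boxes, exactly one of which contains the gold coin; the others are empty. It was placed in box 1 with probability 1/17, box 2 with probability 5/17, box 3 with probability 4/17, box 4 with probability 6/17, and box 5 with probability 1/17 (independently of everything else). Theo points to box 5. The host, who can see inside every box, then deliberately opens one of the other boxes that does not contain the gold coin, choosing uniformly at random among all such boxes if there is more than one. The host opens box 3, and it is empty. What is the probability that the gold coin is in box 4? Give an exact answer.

Condition on the true location of the gold coin.
If it is in box 1 (prior 1/17): the host has 3 equally likely choices, so probability 1/3; weight (1/17)·(1/3) = 1/51.
If it is in box 2 (prior 5/17): the host has 3 equally likely choices, so probability 1/3; weight (5/17)·(1/3) = 5/51.
If it is in box 3 (prior 4/17): the host opened box 3, so this case is ruled out; weight (4/17)·0 = 0.
If it is in box 4 (prior 6/17): the host has 3 equally likely choices, so probability 1/3; weight (6/17)·(1/3) = 2/17.
If it is in box 5 (prior 1/17): the host has 4 equally likely choices, so probability 1/4; weight (1/17)·(1/4) = 1/68.
The weights sum to 1/4.
So P(the gold coin in box 4 | the host opened box 3) = (2/17) / (1/4) = 8/17.

8/17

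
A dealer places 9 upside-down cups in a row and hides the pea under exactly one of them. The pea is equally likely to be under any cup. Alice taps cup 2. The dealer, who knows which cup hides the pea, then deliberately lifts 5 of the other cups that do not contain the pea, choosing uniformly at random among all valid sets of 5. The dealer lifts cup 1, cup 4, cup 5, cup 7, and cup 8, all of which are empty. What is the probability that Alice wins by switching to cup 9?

Apply Bayes' rule, conditioning on where the pea actually is.
If it is under any of cups 1, 4, 5, 7, and 8 (prior 1/9 each): that cup was opened and seen not to hold the prize — ruled out; weight (1/9)·0 = 0 each.
If it is under cup 2 (prior 1/9): the dealer has 56 equally likely choices, so probability 1/56; weight (1/9)·(1/56) = 1/504.
If it is under any of cups 3, 6, and 9 (prior 1/9 each): the dealer has 21 equally likely choices, so probability 1/21; weight (1/9)·(1/21) = 1/189 each.
The weights sum to 1/56.
So P(the pea under cup 9 | the dealer opened cup 1, cup 4, cup 5, cup 7, and cup 8) = (1/189) / (1/56) = 8/27.

8/27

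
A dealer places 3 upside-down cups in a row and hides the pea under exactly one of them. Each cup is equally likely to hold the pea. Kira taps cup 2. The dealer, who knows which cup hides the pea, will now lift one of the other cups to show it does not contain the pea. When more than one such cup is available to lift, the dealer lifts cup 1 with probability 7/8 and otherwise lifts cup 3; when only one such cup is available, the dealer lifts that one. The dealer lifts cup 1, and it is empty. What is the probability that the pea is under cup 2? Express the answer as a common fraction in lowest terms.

Apply Bayes' rule, conditioning on where the pea actually is.
If it is under cup 1 (prior 1/3): the dealer opened cup 1, so this case is ruled out; weight (1/3)·0 = 0.
If it is under cup 2 (prior 1/3): cup 1 is available, opened with probability 7/8; weight (1/3)·(7/8) = 7/24.
If it is under cup 3 (prior 1/3): only cup 1 is available, probability 1; weight (1/3)·1 = 1/3.
The weights sum to 5/8.
So P(the pea under cup 2 | the dealer opened cup 1) = (7/24) / (5/8) = 7/15.

7/15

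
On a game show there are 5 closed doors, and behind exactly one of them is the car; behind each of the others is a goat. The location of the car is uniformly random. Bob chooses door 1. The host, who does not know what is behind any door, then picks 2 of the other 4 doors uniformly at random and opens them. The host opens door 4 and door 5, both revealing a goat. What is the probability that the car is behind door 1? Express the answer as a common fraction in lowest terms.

1/3

Apply Bayes' rule, conditioning on where the car actually is.
If it is behind any of doors 1, 2, and 3 (prior 1/5 each): the host picks exactly this set with probability 1/6 regardless, and none is the prize; weight (1/5)·(1/6) = 1/30 each.
If it is behind either of doors 4 and 5 (prior 1/5 each): that door was opened and seen not to hold the prize — ruled out; weight (1/5)·0 = 0 each.
The weights sum to 1/10.
So P(the car behind door 1 | the host opened door 4 and door 5) = (1/30) / (1/10) = 1/3.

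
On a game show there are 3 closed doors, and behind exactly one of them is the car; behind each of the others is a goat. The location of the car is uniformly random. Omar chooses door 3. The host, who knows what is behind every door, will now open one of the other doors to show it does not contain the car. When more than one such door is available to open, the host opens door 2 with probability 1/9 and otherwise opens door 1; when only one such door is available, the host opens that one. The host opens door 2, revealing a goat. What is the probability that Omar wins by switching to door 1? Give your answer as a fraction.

9/10

Condition on the true location of the car.
If it is behind door 1 (prior 1/3): only door 2 is available, probability 1; weight (1/3)·1 = 1/3.
If it is behind door 2 (prior 1/3): the host opened door 2, so this case is ruled out; weight (1/3)·0 = 0.
If it is behind door 3 (prior 1/3): door 2 is available, opened with probability 1/9; weight (1/3)·(1/9) = 1/27.
The weights sum to 10/27.
So P(the car behind door 1 | the host opened door 2) = (1/3) / (10/27) = 9/10.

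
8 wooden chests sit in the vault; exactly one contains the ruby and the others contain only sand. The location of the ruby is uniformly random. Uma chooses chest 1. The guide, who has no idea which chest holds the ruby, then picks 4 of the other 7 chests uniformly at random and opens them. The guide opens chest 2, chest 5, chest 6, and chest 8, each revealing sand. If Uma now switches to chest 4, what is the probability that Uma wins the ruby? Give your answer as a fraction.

1/4

Condition on the true location of the ruby.
If it is in any of chests 1, 3, 4, and 7 (prior 1/8 each): the guide picks exactly this set with probability 1/35 regardless, and none is the prize; weight (1/8)·(1/35) = 1/280 each.
If it is in any of chests 2, 5, 6, and 8 (prior 1/8 each): that chest was opened and seen not to hold the prize — ruled out; weight (1/8)·0 = 0 each.
The weights sum to 1/70.
So P(the ruby in chest 4 | the guide opened chest 2, chest 5, chest 6, and chest 8) = (1/280) / (1/70) = 1/4.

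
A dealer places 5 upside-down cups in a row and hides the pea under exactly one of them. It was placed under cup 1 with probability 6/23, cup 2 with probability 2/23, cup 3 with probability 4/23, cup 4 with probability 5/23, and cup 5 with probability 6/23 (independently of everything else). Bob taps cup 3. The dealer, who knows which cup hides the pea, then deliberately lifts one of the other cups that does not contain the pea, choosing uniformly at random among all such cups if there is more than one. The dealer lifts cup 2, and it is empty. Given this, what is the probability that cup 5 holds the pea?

Condition on the true location of the pea.
If it is under either of cups 1 and 5 (prior 6/23 each): the dealer has 3 equally likely choices, so probability 1/3; weight (6/23)·(1/3) = 2/23 each.
If it is under cup 2 (prior 2/23): the dealer opened cup 2, so this case is ruled out; weight (2/23)·0 = 0.
If it is under cup 3 (prior 4/23): the dealer has 4 equally likely choices, so probability 1/4; weight (4/23)·(1/4) = 1/23.
If it is under cup 4 (prior 5/23): the dealer has 3 equally likely choices, so probability 1/3; weight (5/23)·(1/3) = 5/69.
The weights sum to 20/69.
So P(the pea under cup 5 | the dealer opened cup 2) = (2/23) / (20/69) = 3/10.

3/10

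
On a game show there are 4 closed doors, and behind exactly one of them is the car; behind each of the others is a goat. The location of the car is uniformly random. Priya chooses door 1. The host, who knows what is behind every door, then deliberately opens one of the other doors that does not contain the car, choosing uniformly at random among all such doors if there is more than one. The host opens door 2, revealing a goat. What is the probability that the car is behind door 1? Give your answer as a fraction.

Apply Bayes' rule, conditioning on where the car actually is.
If it is behind door 1 (prior 1/4): the host has 3 equally likely choices, so probability 1/3; weight (1/4)·(1/3) = 1/12.
If it is behind door 2 (prior 1/4): the host opened door 2, so this case is ruled out; weight (1/4)·0 = 0.
If it is behind either of doors 3 and 4 (prior 1/4 each): the host has 2 equally likely choices, so probability 1/2; weight (1/4)·(1/2) = 1/8 each.
The weights sum to 1/3.
So P(the car behind door 1 | the host opened door 2) = (1/12) / (1/3) = 1/4.

1/4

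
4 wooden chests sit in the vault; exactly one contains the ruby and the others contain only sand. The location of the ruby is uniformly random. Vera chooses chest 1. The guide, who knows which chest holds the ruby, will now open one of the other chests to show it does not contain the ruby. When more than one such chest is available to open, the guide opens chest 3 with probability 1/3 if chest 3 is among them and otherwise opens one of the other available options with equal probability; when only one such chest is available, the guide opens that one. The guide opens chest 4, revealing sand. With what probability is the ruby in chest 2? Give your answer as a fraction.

Consider each possible location of the ruby in turn.
If it is in chest 1 (prior 1/4): chest 3 is available but not opened; chest 4 gets probability (1 − 1/3)/2 = 1/3; weight (1/4)·(1/3) = 1/12.
If it is in chest 2 (prior 1/4): chest 3 is available but not opened, probability 2/3; weight (1/4)·(2/3) = 1/6.
If it is in chest 3 (prior 1/4): chest 3 holds the prize so is unavailable; the guide chooses uniformly among the 2 others, probability 1/2; weight (1/4)·(1/2) = 1/8.
If it is in chest 4 (prior 1/4): the guide opened chest 4, so this case is ruled out; weight (1/4)·0 = 0.
The weights sum to 3/8.
So P(the ruby in chest 2 | the guide opened chest 4) = (1/6) / (3/8) = 4/9.

4/9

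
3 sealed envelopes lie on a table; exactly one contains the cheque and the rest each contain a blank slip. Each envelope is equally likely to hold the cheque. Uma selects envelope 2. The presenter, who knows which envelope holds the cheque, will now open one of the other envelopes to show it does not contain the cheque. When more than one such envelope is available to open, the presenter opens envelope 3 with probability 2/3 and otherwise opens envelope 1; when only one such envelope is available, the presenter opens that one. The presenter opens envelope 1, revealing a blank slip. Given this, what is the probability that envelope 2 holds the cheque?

Condition on the true location of the cheque.
If it is in envelope 1 (prior 1/3): the presenter opened envelope 1, so this case is ruled out; weight (1/3)·0 = 0.
If it is in envelope 2 (prior 1/3): envelope 3 is available but not opened, probability 1/3; weight (1/3)·(1/3) = 1/9.
If it is in envelope 3 (prior 1/3): only envelope 1 is available, probability 1; weight (1/3)·1 = 1/3.
The weights sum to 4/9.
So P(the cheque in envelope 2 | the presenter opened envelope 1) = (1/9) / (4/9) = 1/4.

1/4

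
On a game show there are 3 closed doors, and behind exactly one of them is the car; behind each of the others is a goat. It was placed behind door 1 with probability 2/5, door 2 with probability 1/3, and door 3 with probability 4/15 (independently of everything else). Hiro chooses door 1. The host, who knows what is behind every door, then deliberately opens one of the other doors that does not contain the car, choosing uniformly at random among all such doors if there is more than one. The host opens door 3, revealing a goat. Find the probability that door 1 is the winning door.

3/8

Apply Bayes' rule, conditioning on where the car actually is.
If it is behind door 1 (prior 2/5): the host has 2 equally likely choices, so probability 1/2; weight (2/5)·(1/2) = 1/5.
If it is behind door 2 (prior 1/3): the host has no choice, probability 1; weight (1/3)·1 = 1/3.
If it is behind door 3 (prior 4/15): the host opened door 3, so this case is ruled out; weight (4/15)·0 = 0.
The weights sum to 8/15.
So P(the car behind door 1 | the host opened door 3) = (1/5) / (8/15) = 3/8.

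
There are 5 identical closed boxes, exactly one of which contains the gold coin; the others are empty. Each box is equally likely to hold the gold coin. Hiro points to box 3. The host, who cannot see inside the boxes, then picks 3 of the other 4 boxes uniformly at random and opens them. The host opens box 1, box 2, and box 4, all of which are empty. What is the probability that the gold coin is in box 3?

Consider each possible location of the gold coin in turn.
If it is in any of boxes 1, 2, and 4 (prior 1/5 each): that box was opened and seen not to hold the prize — ruled out; weight (1/5)·0 = 0 each.
If it is in either of boxes 3 and 5 (prior 1/5 each): the host picks exactly this set with probability 1/4 regardless, and none is the prize; weight (1/5)·(1/4) = 1/20 each.
The weights sum to 1/10.
So P(the gold coin in box 3 | the host opened box 1, box 2, and box 4) = (1/20) / (1/10) = 1/2.

1/2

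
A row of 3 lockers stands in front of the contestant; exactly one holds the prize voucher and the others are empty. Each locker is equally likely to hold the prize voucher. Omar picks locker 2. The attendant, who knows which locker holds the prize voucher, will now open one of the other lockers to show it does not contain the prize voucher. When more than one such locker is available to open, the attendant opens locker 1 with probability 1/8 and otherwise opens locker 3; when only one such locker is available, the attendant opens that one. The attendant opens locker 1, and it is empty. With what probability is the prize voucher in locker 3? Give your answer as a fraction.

Consider each possible location of the prize voucher in turn.
If it is in locker 1 (prior 1/3): the attendant opened locker 1, so this case is ruled out; weight (1/3)·0 = 0.
If it is in locker 2 (prior 1/3): locker 1 is available, opened with probability 1/8; weight (1/3)·(1/8) = 1/24.
If it is in locker 3 (prior 1/3): only locker 1 is available, probability 1; weight (1/3)·1 = 1/3.
The weights sum to 3/8.
So P(the prize voucher in locker 3 | the attendant opened locker 1) = (1/3) / (3/8) = 8/9.

8/9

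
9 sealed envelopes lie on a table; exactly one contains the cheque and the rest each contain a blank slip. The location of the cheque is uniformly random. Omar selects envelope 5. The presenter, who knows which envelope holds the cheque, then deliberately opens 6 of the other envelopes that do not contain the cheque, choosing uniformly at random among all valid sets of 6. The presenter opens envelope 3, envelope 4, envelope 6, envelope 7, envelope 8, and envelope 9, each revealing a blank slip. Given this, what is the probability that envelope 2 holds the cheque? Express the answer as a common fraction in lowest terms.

Apply Bayes' rule, conditioning on where the cheque actually is.
If it is in either of envelopes 1 and 2 (prior 1/9 each): the presenter has 7 equally likely choices, so probability 1/7; weight (1/9)·(1/7) = 1/63 each.
If it is in any of envelopes 3, 4, 6, 7, 8, and 9 (prior 1/9 each): that envelope was opened and seen not to hold the prize — ruled out; weight (1/9)·0 = 0 each.
If it is in envelope 5 (prior 1/9): the presenter has 28 equally likely choices, so probability 1/28; weight (1/9)·(1/28) = 1/252.
The weights sum to 1/28.
So P(the cheque in envelope 2 | the presenter opened envelope 3, envelope 4, envelope 6, envelope 7, envelope 8, and envelope 9) = (1/63) / (1/28) = 4/9.

4/9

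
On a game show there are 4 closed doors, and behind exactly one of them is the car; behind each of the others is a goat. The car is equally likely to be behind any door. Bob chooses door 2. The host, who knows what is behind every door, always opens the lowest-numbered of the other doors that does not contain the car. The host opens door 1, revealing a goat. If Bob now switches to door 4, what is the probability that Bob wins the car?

1/3

Consider each possible location of the car in turn.
If it is behind door 1 (prior 1/4): the host opened door 1, so this case is ruled out; weight (1/4)·0 = 0.
If it is behind any of doors 2, 3, and 4 (prior 1/4 each): door 1 is the lowest-numbered option available, probability 1; weight (1/4)·1 = 1/4 each.
The weights sum to 3/4.
So P(the car behind door 4 | the host opened door 1) = (1/4) / (3/4) = 1/3.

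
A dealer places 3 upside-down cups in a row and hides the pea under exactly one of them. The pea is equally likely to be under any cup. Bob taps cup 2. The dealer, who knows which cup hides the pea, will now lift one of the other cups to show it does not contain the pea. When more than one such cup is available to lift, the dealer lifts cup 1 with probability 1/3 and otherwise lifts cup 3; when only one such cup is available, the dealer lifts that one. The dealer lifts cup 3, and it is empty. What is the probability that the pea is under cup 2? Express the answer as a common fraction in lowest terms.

2/5

Apply Bayes' rule, conditioning on where the pea actually is.
If it is under cup 1 (prior 1/3): only cup 3 is available, probability 1; weight (1/3)·1 = 1/3.
If it is under cup 2 (prior 1/3): cup 1 is available but not opened, probability 2/3; weight (1/3)·(2/3) = 2/9.
If it is under cup 3 (prior 1/3): the dealer opened cup 3, so this case is ruled out; weight (1/3)·0 = 0.
The weights sum to 5/9.
So P(the pea under cup 2 | the dealer opened cup 3) = (2/9) / (5/9) = 2/5.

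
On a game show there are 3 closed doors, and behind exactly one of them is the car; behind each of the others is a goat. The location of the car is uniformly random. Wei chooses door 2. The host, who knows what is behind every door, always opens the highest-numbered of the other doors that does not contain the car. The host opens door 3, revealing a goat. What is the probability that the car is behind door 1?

Consider each possible location of the car in turn.
If it is behind either of doors 1 and 2 (prior 1/3 each): door 3 is the highest-numbered option available, probability 1; weight (1/3)·1 = 1/3 each.
If it is behind door 3 (prior 1/3): the host opened door 3, so this case is ruled out; weight (1/3)·0 = 0.
The weights sum to 2/3.
So P(the car behind door 1 | the host opened door 3) = (1/3) / (2/3) = 1/2.

1/2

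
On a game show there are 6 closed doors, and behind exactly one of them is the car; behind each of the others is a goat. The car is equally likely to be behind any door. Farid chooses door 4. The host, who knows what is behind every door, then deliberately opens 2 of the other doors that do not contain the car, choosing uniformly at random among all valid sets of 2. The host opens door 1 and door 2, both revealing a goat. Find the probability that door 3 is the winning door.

5/18

Condition on the true location of the car.
If it is behind either of doors 1 and 2 (prior 1/6 each): that door was opened and seen not to hold the prize — ruled out; weight (1/6)·0 = 0 each.
If it is behind any of doors 3, 5, and 6 (prior 1/6 each): the host has 6 equally likely choices, so probability 1/6; weight (1/6)·(1/6) = 1/36 each.
If it is behind door 4 (prior 1/6): the host has 10 equally likely choices, so probability 1/10; weight (1/6)·(1/10) = 1/60.
The weights sum to 1/10.
So P(the car behind door 3 | the host opened door 1 and door 2) = (1/36) / (1/10) = 5/18.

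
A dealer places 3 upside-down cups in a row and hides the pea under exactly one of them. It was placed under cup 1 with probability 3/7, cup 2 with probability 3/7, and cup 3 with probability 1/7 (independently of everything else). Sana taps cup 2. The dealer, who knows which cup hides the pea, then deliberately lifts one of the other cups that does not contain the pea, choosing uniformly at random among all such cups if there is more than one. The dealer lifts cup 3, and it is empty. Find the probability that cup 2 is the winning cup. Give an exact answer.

1/3

Apply Bayes' rule, conditioning on where the pea actually is.
If it is under cup 1 (prior 3/7): the dealer has no choice, probability 1; weight (3/7)·1 = 3/7.
If it is under cup 2 (prior 3/7): the dealer has 2 equally likely choices, so probability 1/2; weight (3/7)·(1/2) = 3/14.
If it is under cup 3 (prior 1/7): the dealer opened cup 3, so this case is ruled out; weight (1/7)·0 = 0.
The weights sum to 9/14.
So P(the pea under cup 2 | the dealer opened cup 3) = (3/14) / (9/14) = 1/3.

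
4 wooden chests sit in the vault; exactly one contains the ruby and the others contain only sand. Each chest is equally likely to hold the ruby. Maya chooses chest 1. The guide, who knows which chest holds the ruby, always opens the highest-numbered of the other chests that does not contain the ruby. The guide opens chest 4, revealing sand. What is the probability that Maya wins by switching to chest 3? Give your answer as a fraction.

1/3

Condition on the true location of the ruby.
If it is in any of chests 1, 2, and 3 (prior 1/4 each): chest 4 is the highest-numbered option available, probability 1; weight (1/4)·1 = 1/4 each.
If it is in chest 4 (prior 1/4): the guide opened chest 4, so this case is ruled out; weight (1/4)·0 = 0.
The weights sum to 3/4.
So P(the ruby in chest 3 | the guide opened chest 4) = (1/4) / (3/4) = 1/3.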